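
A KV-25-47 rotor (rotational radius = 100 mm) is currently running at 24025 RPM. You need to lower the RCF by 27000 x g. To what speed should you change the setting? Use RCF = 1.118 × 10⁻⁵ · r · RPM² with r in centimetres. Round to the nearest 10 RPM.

18320 RPM

r = 100 mm = 10.0 cm
Current RCF = 1.118 × 10⁻⁵ × 10 × (24025)² = 1.118 × 10⁻⁵ × 10 × 577,200,625 ≈ 64,531 × g
Target RCF = 64,531 − 27,000 = 37,531 × g
N² = 37,531 / (11.18 × 10⁻⁵) = 335,697,674
N ≈ √335,697,674 ≈ 18,322.1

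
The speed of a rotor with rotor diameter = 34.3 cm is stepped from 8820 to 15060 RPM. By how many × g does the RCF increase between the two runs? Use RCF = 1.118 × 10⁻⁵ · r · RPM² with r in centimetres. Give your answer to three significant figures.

r = 34.3 / 2 = 17.15 cm
RCF₁ = 1.118 × 10⁻⁵ × 17.15 × (8820)² = 1.118 × 10⁻⁵ × 17.15 × 77,792,400 ≈ 14,915.7 × g
RCF₂ = 1.118 × 10⁻⁵ × 17.15 × (15060)² = 1.118 × 10⁻⁵ × 17.15 × 226,803,600 ≈ 43,486.6 × g
Increase = 43,486.6 − 14,915.7 = 28,570.9

≈ 28600 × g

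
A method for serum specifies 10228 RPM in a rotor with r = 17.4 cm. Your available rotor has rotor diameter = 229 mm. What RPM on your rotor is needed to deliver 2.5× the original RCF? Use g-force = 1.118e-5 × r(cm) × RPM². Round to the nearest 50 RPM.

≈ 19950 RPM

RCF_original = 1.118 × 10⁻⁵ × 17.4 × (10228)² = 1.118 × 10⁻⁵ × 17.4 × 104,611,984 ≈ 20,350.4 × g
Target RCF = 2.5 × 20,350.4 ≈ 50,876 × g
Your rotor: r = 229 mm / 2 = 114.5 mm = 11.45 cm
50,876 = 1.118 × 10⁻⁵ × 11.45 × N²
N² = 50,876 / (12.8011 × 10⁻⁵) = 397,434,595
N ≈ √397,434,595 ≈ 19,935.8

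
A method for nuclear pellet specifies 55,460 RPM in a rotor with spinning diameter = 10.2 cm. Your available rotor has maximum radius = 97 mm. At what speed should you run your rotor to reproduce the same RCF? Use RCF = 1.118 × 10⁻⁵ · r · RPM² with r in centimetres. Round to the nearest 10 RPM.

40210 RPM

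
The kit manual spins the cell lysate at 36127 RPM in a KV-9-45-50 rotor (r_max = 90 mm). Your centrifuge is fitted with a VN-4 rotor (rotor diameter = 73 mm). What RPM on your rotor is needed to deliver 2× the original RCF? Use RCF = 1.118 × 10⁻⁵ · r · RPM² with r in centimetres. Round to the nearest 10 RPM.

Original rotor: r = 90 mm = 9.0 cm
RCF = 1.118 × 10⁻⁵ × r × N²
RCF_original = 1.118 × 10⁻⁵ × 9 × (36127)² = 1.118 × 10⁻⁵ × 9 × 1,305,160,129 ≈ 131,325.2 × g
Target RCF = 2 × 131,325.2 ≈ 262,650.4 × g
Your rotor: r = 73 mm / 2 = 36.5 mm = 3.65 cm
262,650.4 = 1.118 × 10⁻⁵ × 3.65 × N²
N² = 262,650.4 / (4.0807 × 10⁻⁵) = 6,436,405,519
N ≈ √6,436,405,519 ≈ 80,227.2

≈ 80230 RPM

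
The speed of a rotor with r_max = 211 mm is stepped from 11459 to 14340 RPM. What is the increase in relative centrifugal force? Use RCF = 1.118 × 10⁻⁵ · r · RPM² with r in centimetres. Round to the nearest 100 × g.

≈ 17500 g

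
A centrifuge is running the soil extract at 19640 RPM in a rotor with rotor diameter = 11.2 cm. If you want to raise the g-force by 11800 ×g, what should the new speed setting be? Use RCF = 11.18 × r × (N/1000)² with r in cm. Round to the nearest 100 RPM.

24000 RPM

r = 11.2 / 2 = 5.6 cm
Current RCF = 11.18 × 5.6 × (19.64)² = 11.18 × 5.6 × 385.7296 ≈ 24,149.8 × g
Target RCF = 24,149.8 + 11,800 = 35,949.8 × g
(N/1000)² = 35,949.8 / 62.608 = 574.2046
N = 1000 × √574.2046 ≈ 23,962.6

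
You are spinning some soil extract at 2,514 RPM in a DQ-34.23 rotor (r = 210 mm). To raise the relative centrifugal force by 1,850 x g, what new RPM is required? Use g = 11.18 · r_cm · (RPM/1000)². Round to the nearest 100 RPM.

r = 210 mm = 21.0 cm
Current RCF = 11.18 × 21 × (2.514)² = 11.18 × 21 × 6.320196 ≈ 1,483.9 × g
Target RCF = 1,483.9 + 1,850 = 3,333.9 × g
(N/1000)² = 3,333.9 / 234.78 = 14.2001
N = 1000 × √14.2001 ≈ 3,768.3

N₂ ≈ 3800 RPM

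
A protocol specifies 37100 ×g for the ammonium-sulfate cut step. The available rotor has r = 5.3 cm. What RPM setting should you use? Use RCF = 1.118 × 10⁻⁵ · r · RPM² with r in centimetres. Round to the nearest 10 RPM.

≈ 25020 RPM

37,100 = 1.118 × 10⁻⁵ × 5.3 × N²
N² = 37,100 / (5.9254 × 10⁻⁵) = 626,118,068
N ≈ √626,118,068 ≈ 25,022.4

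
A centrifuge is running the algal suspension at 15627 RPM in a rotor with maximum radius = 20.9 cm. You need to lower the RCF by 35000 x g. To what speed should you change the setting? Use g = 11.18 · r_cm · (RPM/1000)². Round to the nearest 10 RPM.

9720 RPM

Current RCF = 11.18 × 20.9 × (15.627)² = 11.18 × 20.9 × 244.203129 ≈ 57,061 × g
Target RCF = 57,061 − 35,000 = 22,061 × g
(N/1000)² = 22,061 / 233.662 = 94.41415
N = 1000 × √94.41415 ≈ 9,716.7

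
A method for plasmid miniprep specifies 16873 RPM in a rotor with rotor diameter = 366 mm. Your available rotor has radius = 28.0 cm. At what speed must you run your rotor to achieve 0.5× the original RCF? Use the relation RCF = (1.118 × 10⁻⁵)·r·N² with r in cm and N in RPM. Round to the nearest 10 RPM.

≈ 9650 RPM

Original rotor: r = 366 mm / 2 = 183 mm = 18.3 cm
RCF_original = 1.118 × 10⁻⁵ × 18.3 × (16873)² = 1.118 × 10⁻⁵ × 18.3 × 284,698,129 ≈ 58,247.5 × g
Target RCF = 0.5 × 58,247.5 ≈ 29,123.8 × g
29,123.8 = 1.118 × 10⁻⁵ × 28 × N²
N² = 29,123.8 / (31.304 × 10⁻⁵) = 93,035,395
N ≈ √93,035,395 ≈ 9,645.5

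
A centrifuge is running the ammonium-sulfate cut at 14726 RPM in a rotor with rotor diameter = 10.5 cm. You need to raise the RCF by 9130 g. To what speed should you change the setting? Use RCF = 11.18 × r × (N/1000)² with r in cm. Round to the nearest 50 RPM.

≈ 19300 RPM

r = 10.5 / 2 = 5.25 cm
Current RCF = 11.18 × 5.25 × (14.726)² = 11.18 × 5.25 × 216.855076 ≈ 12,728.3 × g
Target RCF = 12,728.3 + 9,130 = 21,858.3 × g
(N/1000)² = 21,858.3 / 58.695 = 372.4048
N = 1000 × √372.4048 ≈ 19,297.8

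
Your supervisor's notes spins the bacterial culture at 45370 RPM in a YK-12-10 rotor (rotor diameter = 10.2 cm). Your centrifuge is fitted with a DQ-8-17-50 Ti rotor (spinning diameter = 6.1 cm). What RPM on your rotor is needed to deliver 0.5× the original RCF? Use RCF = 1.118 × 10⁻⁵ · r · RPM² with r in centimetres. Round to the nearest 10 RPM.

≈ 41480 RPM

Original rotor: r = 10.2 / 2 = 5.1 cm
RCF_original = 1.118 × 10⁻⁵ × 5.1 × (45370)² = 1.118 × 10⁻⁵ × 5.1 × 2,058,436,900 ≈ 117,368 × g
Target RCF = 0.5 × 117,368 ≈ 58,684 × g
Your rotor: r = 6.1 / 2 = 3.05 cm
58,684 = 1.118 × 10⁻⁵ × 3.05 × N²
N² = 58,684 / (3.4099 × 10⁻⁵) = 1,720,988,885
N ≈ √1,720,988,885 ≈ 41,484.8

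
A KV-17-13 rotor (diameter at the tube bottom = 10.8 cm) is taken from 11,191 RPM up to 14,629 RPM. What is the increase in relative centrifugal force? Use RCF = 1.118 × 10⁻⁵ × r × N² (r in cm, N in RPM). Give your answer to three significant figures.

r = 10.8 / 2 = 5.4 cm
RCF₁ = 1.118 × 10⁻⁵ × 5.4 × (11191)² = 1.118 × 10⁻⁵ × 5.4 × 125,238,481 ≈ 7,560.9 × g
RCF₂ = 1.118 × 10⁻⁵ × 5.4 × (14629)² = 1.118 × 10⁻⁵ × 5.4 × 214,007,641 ≈ 12,920.1 × g
Increase = 12,920.1 − 7,560.9 = 5,359.2

≈ 5360 × g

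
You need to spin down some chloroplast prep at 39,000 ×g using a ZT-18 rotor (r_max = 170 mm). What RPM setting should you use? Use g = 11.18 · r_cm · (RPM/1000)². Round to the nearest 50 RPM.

N ≈ 14300 RPM

r = 170 mm = 17.0 cm
39,000 = 11.18 × 17 × (N/1000)²
(N/1000)² = 39,000 / 190.06 = 205.1984
N = 1000 × √205.1984 ≈ 14,324.7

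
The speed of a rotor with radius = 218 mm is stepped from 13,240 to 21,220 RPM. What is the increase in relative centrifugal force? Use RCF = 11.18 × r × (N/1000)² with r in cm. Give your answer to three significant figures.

r = 218 mm = 21.8 cm
RCF₁ = 11.18 × 21.8 × (13.24)² = 11.18 × 21.8 × 175.2976 ≈ 42,724.2 × g
RCF₂ = 11.18 × 21.8 × (21.22)² = 11.18 × 21.8 × 450.2884 ≈ 109,746.1 × g
Increase = 109,746.1 − 42,724.2 = 67,021.9

67000 x g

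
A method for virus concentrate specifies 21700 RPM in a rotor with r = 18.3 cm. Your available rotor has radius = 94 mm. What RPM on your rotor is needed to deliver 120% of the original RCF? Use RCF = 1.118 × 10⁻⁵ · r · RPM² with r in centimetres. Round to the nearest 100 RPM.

33200 RPM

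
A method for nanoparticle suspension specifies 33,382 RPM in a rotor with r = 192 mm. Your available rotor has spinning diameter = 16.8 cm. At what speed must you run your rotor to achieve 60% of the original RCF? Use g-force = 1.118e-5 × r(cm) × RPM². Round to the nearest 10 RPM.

39090 RPM

Original rotor: r = 192 mm = 19.2 cm
RCF_original = 1.118 × 10⁻⁵ × 19.2 × (33382)² = 1.118 × 10⁻⁵ × 19.2 × 1,114,357,924 ≈ 239,203.6 × g
Target RCF = 0.6 × 239,203.6 ≈ 143,522.2 × g
Your rotor: r = 16.8 / 2 = 8.4 cm
143,522.2 = 1.118 × 10⁻⁵ × 8.4 × N²
N² = 143,522.2 / (9.3912 × 10⁻⁵) = 1,528,262,629
N ≈ √1,528,262,629 ≈ 39,093.0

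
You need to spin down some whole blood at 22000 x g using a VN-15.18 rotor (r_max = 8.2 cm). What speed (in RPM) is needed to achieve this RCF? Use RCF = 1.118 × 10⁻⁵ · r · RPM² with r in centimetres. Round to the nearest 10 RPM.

≈ 15490 RPM

RCF = 1.118 × 10⁻⁵ × r × N²
22,000 = 1.118 × 10⁻⁵ × 8.2 × N²
N² = 22,000 / (9.1676 × 10⁻⁵) = 239,975,566
N ≈ √239,975,566 ≈ 15,491.1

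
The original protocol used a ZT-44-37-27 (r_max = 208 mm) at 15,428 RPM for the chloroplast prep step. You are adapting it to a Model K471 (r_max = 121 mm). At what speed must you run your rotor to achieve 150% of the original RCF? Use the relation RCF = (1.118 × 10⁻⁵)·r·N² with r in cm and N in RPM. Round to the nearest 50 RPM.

Original rotor: r = 208 mm = 20.8 cm
RCF = 1.118 × 10⁻⁵ × r × N²
RCF_original = 1.118 × 10⁻⁵ × 20.8 × (15428)² = 1.118 × 10⁻⁵ × 20.8 × 238,023,184 ≈ 55,350.9 × g
Target RCF = 1.5 × 55,350.9 ≈ 83,026.4 × g
Your rotor: r = 121 mm = 12.1 cm
83,026.4 = 1.118 × 10⁻⁵ × 12.1 × N²
N² = 83,026.4 / (13.5278 × 10⁻⁵) = 613,746,507
N ≈ √613,746,507 ≈ 24,773.9

24750 RPM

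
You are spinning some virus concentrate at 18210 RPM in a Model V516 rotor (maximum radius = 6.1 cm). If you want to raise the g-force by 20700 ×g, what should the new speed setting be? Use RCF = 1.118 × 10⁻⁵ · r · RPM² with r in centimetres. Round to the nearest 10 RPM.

N₂ ≈ 25200 RPM

Current RCF = 1.118 × 10⁻⁵ × 6.1 × (18210)² = 1.118 × 10⁻⁵ × 6.1 × 331,604,100 ≈ 22,614.7 × g
Target RCF = 22,614.7 + 20,700 = 43,314.7 × g
N² = 43,314.7 / (6.8198 × 10⁻⁵) = 635,131,529
N ≈ √635,131,529 ≈ 25,201.8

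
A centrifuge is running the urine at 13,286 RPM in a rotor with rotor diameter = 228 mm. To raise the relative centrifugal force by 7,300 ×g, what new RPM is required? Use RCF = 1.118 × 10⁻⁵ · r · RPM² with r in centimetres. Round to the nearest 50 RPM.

r = 228 mm / 2 = 114 mm = 11.4 cm
Current RCF = 1.118 × 10⁻⁵ × 11.4 × (13286)² = 1.118 × 10⁻⁵ × 11.4 × 176,517,796 ≈ 22,497.5 × g
Target RCF = 22,497.5 + 7,300 = 29,797.5 × g
N² = 29,797.5 / (12.7452 × 10⁻⁵) = 233,793,899
N ≈ √233,793,899 ≈ 15,290.3

≈ 15300 RPM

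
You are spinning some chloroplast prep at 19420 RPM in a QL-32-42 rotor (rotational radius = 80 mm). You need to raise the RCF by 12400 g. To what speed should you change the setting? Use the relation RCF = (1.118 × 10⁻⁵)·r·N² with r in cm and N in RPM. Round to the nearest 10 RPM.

r = 80 mm = 8.0 cm
Current RCF = 1.118 × 10⁻⁵ × 8 × (19420)² = 1.118 × 10⁻⁵ × 8 × 377,136,400 ≈ 33,731.1 × g
Target RCF = 33,731.1 + 12,400 = 46,131.1 × g
N² = 46,131.1 / (8.944 × 10⁻⁵) = 515,777,057
N ≈ √515,777,057 ≈ 22,710.7

22710 RPM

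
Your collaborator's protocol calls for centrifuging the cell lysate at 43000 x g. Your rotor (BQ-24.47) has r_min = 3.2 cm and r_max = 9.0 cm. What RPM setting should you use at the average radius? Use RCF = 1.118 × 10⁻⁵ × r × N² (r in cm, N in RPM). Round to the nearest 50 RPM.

25100 RPM

r_avg = (3.2 + 9.0) / 2 = 6.1 cm
43,000 = 1.118 × 10⁻⁵ × 6.1 × N²
N² = 43,000 / (6.8198 × 10⁻⁵) = 630,517,024
N ≈ √630,517,024 ≈ 25,110.1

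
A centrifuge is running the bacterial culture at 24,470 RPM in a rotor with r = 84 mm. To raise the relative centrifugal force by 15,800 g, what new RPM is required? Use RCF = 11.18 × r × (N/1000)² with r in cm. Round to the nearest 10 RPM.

≈ 27700 RPM

r = 84 mm = 8.4 cm
Current RCF = 11.18 × 8.4 × (24.47)² = 11.18 × 8.4 × 598.7809 ≈ 56,232.7 × g
Target RCF = 56,232.7 + 15,800 = 72,032.7 × g
(N/1000)² = 72,032.7 / 93.912 = 767.0234
N = 1000 × √767.0234 ≈ 27,695.2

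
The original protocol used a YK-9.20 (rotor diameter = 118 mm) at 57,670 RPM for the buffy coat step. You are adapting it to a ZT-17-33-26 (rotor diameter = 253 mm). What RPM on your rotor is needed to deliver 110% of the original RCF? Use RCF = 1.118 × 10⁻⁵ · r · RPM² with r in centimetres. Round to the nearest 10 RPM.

Original rotor: r = 118 mm / 2 = 59 mm = 5.9 cm
RCF_original = 1.118 × 10⁻⁵ × 5.9 × (57670)² = 1.118 × 10⁻⁵ × 5.9 × 3,325,828,900 ≈ 219,378.3 × g
Target RCF = 1.1 × 219,378.3 ≈ 241,316.1 × g
Your rotor: r = 253 mm / 2 = 126.5 mm = 12.65 cm
241,316.1 = 1.118 × 10⁻⁵ × 12.65 × N²
N² = 241,316.1 / (14.1427 × 10⁻⁵) = 1,706,294,413
N ≈ √1,706,294,413 ≈ 41,307.3

41310 RPM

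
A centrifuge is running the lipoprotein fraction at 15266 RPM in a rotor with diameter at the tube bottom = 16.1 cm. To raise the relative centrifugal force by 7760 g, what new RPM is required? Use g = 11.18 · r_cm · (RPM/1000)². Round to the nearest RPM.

17868 RPM

r = 16.1 / 2 = 8.05 cm
Current RCF = 11.18 × 8.05 × (15.266)² = 11.18 × 8.05 × 233.050756 ≈ 20,974.3 × g
Target RCF = 20,974.3 + 7,760 = 28,734.3 × g
(N/1000)² = 28,734.3 / 89.999 = 319.2735
N = 1000 × √319.2735 ≈ 17,868.2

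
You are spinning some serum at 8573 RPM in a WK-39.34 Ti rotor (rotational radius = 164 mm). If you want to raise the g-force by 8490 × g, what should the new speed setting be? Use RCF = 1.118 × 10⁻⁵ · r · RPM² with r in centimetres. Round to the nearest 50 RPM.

10950 RPM

r = 164 mm = 16.4 cm
Current RCF = 1.118 × 10⁻⁵ × 16.4 × (8573)² = 1.118 × 10⁻⁵ × 16.4 × 73,496,329 ≈ 13,475.7 × g
Target RCF = 13,475.7 + 8,490 = 21,965.7 × g
N² = 21,965.7 / (18.3352 × 10⁻⁵) = 119,800,711
N ≈ √119,800,711 ≈ 10,945.4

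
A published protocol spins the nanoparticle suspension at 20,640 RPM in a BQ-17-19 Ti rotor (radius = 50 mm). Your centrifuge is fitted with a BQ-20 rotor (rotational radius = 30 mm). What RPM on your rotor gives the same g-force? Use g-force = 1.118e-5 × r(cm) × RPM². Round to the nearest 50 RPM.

Original rotor: r = 50 mm = 5.0 cm
RCF_original = 1.118 × 10⁻⁵ × 5 × (20640)² = 1.118 × 10⁻⁵ × 5 × 426,009,600 ≈ 23,813.9 × g
Your rotor: r = 30 mm = 3.0 cm
23,813.9 = 1.118 × 10⁻⁵ × 3 × N²
N² = 23,813.9 / (3.354 × 10⁻⁵) = 710,014,908
N ≈ √710,014,908 ≈ 26,646.1

≈ 26650 RPM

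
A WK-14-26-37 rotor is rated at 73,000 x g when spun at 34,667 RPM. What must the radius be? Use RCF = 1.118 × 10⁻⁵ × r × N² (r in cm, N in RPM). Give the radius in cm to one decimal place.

RCF = 1.118 × 10⁻⁵ × r × N²
73000 = 1.118 × 10⁻⁵ × r × (34667)²
r = 73000 / (1.118 × 10⁻⁵ × 1,201,800,889) = 73000 / 13436.13 ≈ 5.433 cm

5.4 cm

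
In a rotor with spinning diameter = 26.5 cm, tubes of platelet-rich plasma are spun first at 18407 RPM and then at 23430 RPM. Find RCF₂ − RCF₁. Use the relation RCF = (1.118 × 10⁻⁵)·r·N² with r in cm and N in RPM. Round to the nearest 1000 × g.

31000 g

r = 26.5 / 2 = 13.25 cm
RCF₁ = 1.118 × 10⁻⁵ × 13.25 × (18407)² = 1.118 × 10⁻⁵ × 13.25 × 338,817,649 ≈ 50,190.8 × g
RCF₂ = 1.118 × 10⁻⁵ × 13.25 × (23430)² = 1.118 × 10⁻⁵ × 13.25 × 548,964,900 ≈ 81,320.9 × g
Increase = 81,320.9 − 50,190.8 = 31,130.1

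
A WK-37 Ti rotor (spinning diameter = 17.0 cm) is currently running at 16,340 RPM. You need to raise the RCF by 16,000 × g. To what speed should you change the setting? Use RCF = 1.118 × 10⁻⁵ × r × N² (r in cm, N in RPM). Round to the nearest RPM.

r = 17.0 / 2 = 8.5 cm
Current RCF = 1.118 × 10⁻⁵ × 8.5 × (16340)² = 1.118 × 10⁻⁵ × 8.5 × 266,995,600 ≈ 25,372.6 × g
Target RCF = 25,372.6 + 16,000 = 41,372.6 × g
N² = 41,372.6 / (9.503 × 10⁻⁵) = 435,363,569
N ≈ √435,363,569 ≈ 20,865.4

20865 RPM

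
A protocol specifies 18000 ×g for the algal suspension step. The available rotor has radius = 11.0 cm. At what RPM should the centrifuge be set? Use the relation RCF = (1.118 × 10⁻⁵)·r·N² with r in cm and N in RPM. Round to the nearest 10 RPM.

18,000 = 1.118 × 10⁻⁵ × 11 × N²
N² = 18,000 / (12.298 × 10⁻⁵) = 146,365,263
N ≈ √146,365,263 ≈ 12,098.2

12100 RPM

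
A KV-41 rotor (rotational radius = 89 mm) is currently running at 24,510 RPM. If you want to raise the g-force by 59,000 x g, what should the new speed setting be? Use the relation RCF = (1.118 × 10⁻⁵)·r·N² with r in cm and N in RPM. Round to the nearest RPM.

r = 89 mm = 8.9 cm
Current RCF = 1.118 × 10⁻⁵ × 8.9 × (24510)² = 1.118 × 10⁻⁵ × 8.9 × 600,740,100 ≈ 59,774.8 × g
Target RCF = 59,774.8 + 59,000 = 118,774.8 × g
N² = 118,774.8 / (9.9502 × 10⁻⁵) = 1,193,692,589
N ≈ √1,193,692,589 ≈ 34,549.9

34550 RPM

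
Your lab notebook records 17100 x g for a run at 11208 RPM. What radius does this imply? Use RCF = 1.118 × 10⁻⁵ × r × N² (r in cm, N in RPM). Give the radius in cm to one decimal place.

17100 = 1.118 × 10⁻⁵ × r × (11208)²
r = 17100 / (1.118 × 10⁻⁵ × 125,619,264) = 17100 / 1404.423 ≈ 12.176 cm

r ≈ 12.2 cm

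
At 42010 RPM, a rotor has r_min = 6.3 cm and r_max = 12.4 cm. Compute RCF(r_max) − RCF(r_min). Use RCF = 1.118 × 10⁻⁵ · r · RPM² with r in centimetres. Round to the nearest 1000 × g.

ΔRCF = 1.118 × 10⁻⁵ × (r_max − r_min) × N² = 1.118 × 10⁻⁵ × 6.1 × 1,764,840,100 ≈ 120,358.6

≈ 120000 x g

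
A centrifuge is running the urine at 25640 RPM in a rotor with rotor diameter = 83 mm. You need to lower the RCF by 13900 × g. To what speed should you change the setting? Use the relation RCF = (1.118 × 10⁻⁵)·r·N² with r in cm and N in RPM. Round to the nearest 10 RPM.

≈ 18920 RPM

r = 83 mm / 2 = 41.5 mm = 4.15 cm
Current RCF = 1.118 × 10⁻⁵ × 4.15 × (25640)² = 1.118 × 10⁻⁵ × 4.15 × 657,409,600 ≈ 30,501.8 × g
Target RCF = 30,501.8 − 13,900 = 16,601.8 × g
N² = 16,601.8 / (4.6397 × 10⁻⁵) = 357,820,549
N ≈ √357,820,549 ≈ 18,916.1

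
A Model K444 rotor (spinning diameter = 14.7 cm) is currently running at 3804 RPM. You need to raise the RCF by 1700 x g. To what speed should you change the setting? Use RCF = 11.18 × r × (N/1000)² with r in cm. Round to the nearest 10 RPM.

N₂ ≈ 5930 RPM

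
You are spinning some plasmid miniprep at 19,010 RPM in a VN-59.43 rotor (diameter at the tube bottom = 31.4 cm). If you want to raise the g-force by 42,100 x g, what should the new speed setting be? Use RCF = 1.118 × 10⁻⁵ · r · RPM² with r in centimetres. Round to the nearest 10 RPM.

24520 RPM

r = 31.4 / 2 = 15.7 cm
Current RCF = 1.118 × 10⁻⁵ × 15.7 × (19010)² = 1.118 × 10⁻⁵ × 15.7 × 361,380,100 ≈ 63,431.6 × g
Target RCF = 63,431.6 + 42,100 = 105,531.6 × g
N² = 105,531.6 / (17.5526 × 10⁻⁵) = 601,230,587
N ≈ √601,230,587 ≈ 24,520.0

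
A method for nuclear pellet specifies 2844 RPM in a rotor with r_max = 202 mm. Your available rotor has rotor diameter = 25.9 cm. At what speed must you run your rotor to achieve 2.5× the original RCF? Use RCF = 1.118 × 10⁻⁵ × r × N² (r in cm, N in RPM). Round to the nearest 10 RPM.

≈ 5620 RPM

Original rotor: r = 202 mm = 20.2 cm
RCF = 1.118 × 10⁻⁵ × r × N²
RCF_original = 1.118 × 10⁻⁵ × 20.2 × (2844)² = 1.118 × 10⁻⁵ × 20.2 × 8,088,336 ≈ 1,826.6 × g
Target RCF = 2.5 × 1,826.6 ≈ 4,566.5 × g
Your rotor: r = 25.9 / 2 = 12.95 cm
4,566.5 = 1.118 × 10⁻⁵ × 12.95 × N²
N² = 4,566.5 / (14.4781 × 10⁻⁵) = 31,540,741
N ≈ √31,540,741 ≈ 5,616.1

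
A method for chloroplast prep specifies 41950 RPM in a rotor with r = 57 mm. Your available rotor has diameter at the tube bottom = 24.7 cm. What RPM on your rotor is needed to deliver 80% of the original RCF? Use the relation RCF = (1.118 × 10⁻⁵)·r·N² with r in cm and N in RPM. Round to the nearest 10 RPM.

≈ 25490 RPM

Original rotor: r = 57 mm = 5.7 cm
RCF_original = 1.118 × 10⁻⁵ × 5.7 × (41950)² = 1.118 × 10⁻⁵ × 5.7 × 1,759,802,500 ≈ 112,145.2 × g
Target RCF = 0.8 × 112,145.2 ≈ 89,716.2 × g
Your rotor: r = 24.7 / 2 = 12.35 cm
89,716.2 = 1.118 × 10⁻⁵ × 12.35 × N²
N² = 89,716.2 / (13.8073 × 10⁻⁵) = 649,773,670
N ≈ √649,773,670 ≈ 25,490.7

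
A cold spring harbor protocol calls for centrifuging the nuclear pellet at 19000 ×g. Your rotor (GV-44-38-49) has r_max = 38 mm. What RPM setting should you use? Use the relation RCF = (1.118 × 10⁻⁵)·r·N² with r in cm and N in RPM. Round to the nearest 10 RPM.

N ≈ 21150 RPM

r = 38 mm = 3.8 cm
19,000 = 1.118 × 10⁻⁵ × 3.8 × N²
N² = 19,000 / (4.2484 × 10⁻⁵) = 447,227,191
N ≈ √447,227,191 ≈ 21,147.7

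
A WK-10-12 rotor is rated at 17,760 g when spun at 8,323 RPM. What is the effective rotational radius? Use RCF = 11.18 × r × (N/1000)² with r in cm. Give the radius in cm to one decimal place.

17760 = 11.18 × r × (8.323)²
r = 17760 / (11.18 × 69.272329) = 17760 / 774.4646 ≈ 22.932 cm

r ≈ 22.9 cm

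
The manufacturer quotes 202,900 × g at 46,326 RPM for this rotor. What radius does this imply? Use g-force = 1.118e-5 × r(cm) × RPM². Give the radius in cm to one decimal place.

8.5 cm

202900 = 1.118 × 10⁻⁵ × r × (46326)²
r = 202900 / (1.118 × 10⁻⁵ × 2,146,098,276) = 202900 / 23993.38 ≈ 8.456 cm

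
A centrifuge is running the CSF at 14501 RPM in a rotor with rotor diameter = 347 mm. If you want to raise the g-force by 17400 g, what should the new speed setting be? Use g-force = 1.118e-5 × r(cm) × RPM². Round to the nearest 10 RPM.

r = 347 mm / 2 = 173.5 mm = 17.35 cm
Current RCF = 1.118 × 10⁻⁵ × 17.35 × (14501)² = 1.118 × 10⁻⁵ × 17.35 × 210,279,001 ≈ 40,788.4 × g
Target RCF = 40,788.4 + 17,400 = 58,188.4 × g
N² = 58,188.4 / (19.3973 × 10⁻⁵) = 299,981,956
N ≈ √299,981,956 ≈ 17,320.0

N₂ ≈ 17320 RPM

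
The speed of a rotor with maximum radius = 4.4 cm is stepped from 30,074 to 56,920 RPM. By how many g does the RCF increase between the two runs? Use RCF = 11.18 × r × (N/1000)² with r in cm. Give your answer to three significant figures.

≈ 115000 g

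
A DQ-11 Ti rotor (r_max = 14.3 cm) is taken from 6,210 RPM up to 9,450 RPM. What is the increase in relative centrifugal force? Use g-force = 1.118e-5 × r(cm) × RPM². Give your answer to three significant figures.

RCF₁ = 1.118 × 10⁻⁵ × 14.3 × (6210)² = 1.118 × 10⁻⁵ × 14.3 × 38,564,100 ≈ 6,165.4 × g
RCF₂ = 1.118 × 10⁻⁵ × 14.3 × (9450)² = 1.118 × 10⁻⁵ × 14.3 × 89,302,500 ≈ 14,277.1 × g
Increase = 14,277.1 − 6,165.4 = 8,111.7

8110 x g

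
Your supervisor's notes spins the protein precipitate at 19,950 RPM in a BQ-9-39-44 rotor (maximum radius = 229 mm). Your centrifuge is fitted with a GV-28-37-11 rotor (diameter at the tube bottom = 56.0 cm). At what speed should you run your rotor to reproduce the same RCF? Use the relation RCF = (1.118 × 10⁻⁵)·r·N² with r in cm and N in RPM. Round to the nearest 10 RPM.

18040 RPM

Original rotor: r = 229 mm = 22.9 cm
RCF_original = 1.118 × 10⁻⁵ × 22.9 × (19950)² = 1.118 × 10⁻⁵ × 22.9 × 398,002,500 ≈ 101,897.4 × g
Your rotor: r = 56.0 / 2 = 28 cm
101,897.4 = 1.118 × 10⁻⁵ × 28 × N²
N² = 101,897.4 / (31.304 × 10⁻⁵) = 325,509,200
N ≈ √325,509,200 ≈ 18,041.9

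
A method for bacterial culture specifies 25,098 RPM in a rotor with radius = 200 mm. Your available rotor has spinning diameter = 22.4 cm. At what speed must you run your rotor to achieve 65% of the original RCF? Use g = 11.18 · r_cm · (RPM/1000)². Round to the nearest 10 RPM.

27040 RPM

Original rotor: r = 200 mm = 20.0 cm
RCF_original = 11.18 × 20 × (25.098)² = 11.18 × 20 × 629.909604 ≈ 140,847.8 × g
Target RCF = 0.65 × 140,847.8 ≈ 91,551.1 × g
Your rotor: r = 22.4 / 2 = 11.2 cm
91,551.1 = 11.18 × 11.2 × (N/1000)²
(N/1000)² = 91,551.1 / 125.216 = 731.1454
N = 1000 × √731.1454 ≈ 27,039.7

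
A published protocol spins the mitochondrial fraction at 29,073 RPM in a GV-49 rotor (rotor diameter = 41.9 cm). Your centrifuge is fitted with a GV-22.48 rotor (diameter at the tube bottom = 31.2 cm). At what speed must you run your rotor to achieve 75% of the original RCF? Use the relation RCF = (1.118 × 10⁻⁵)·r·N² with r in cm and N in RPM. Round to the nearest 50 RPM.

≈ 29200 RPM

Original rotor: r = 41.9 / 2 = 20.95 cm
RCF_original = 1.118 × 10⁻⁵ × 20.95 × (29073)² = 1.118 × 10⁻⁵ × 20.95 × 845,239,329 ≈ 197,972.8 × g
Target RCF = 0.75 × 197,972.8 ≈ 148,479.6 × g
Your rotor: r = 31.2 / 2 = 15.6 cm
148,479.6 = 1.118 × 10⁻⁵ × 15.6 × N²
N² = 148,479.6 / (17.4408 × 10⁻⁵) = 851,334,801
N ≈ √851,334,801 ≈ 29,177.6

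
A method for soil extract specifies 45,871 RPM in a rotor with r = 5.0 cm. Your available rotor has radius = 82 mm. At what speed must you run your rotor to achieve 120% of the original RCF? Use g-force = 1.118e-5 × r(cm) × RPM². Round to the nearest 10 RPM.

39240 RPM

RCF_original = 1.118 × 10⁻⁵ × 5 × (45871)² = 1.118 × 10⁻⁵ × 5 × 2,104,148,641 ≈ 117,621.9 × g
Target RCF = 1.2 × 117,621.9 ≈ 141,146.3 × g
Your rotor: r = 82 mm = 8.2 cm
141,146.3 = 1.118 × 10⁻⁵ × 8.2 × N²
N² = 141,146.3 / (9.1676 × 10⁻⁵) = 1,539,621,057
N ≈ √1,539,621,057 ≈ 39,238.0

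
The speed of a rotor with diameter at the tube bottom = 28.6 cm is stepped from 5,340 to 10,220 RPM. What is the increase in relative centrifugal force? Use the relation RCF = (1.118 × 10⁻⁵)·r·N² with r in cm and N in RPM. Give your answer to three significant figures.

12100 x g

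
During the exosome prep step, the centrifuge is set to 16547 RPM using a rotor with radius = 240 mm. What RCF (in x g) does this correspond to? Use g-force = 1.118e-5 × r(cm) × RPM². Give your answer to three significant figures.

r = 240 mm = 24.0 cm
RCF = 1.118 × 10⁻⁵ × 24 × (16547)² = 1.118 × 10⁻⁵ × 24 × 273,803,209 ≈ 73,466.9 × g

≈ 73500 x g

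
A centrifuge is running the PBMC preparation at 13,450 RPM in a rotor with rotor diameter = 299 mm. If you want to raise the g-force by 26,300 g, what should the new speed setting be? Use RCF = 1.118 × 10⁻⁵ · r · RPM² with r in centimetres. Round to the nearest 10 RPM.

18390 RPM

r = 299 mm / 2 = 149.5 mm = 14.95 cm
Current RCF = 1.118 × 10⁻⁵ × 14.95 × (13450)² = 1.118 × 10⁻⁵ × 14.95 × 180,902,500 ≈ 30,236.2 × g
Target RCF = 30,236.2 + 26,300 = 56,536.2 × g
N² = 56,536.2 / (16.7141 × 10⁻⁵) = 338,254,528
N ≈ √338,254,528 ≈ 18,391.7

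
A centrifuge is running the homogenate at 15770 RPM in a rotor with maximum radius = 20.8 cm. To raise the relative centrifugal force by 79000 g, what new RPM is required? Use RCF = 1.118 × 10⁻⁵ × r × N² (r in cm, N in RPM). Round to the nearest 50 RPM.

≈ 24250 RPM

Current RCF = 1.118 × 10⁻⁵ × 20.8 × (15770)² = 1.118 × 10⁻⁵ × 20.8 × 248,692,900 ≈ 57,832 × g
Target RCF = 57,832 + 79,000 = 136,832 × g
N² = 136,832 / (23.2544 × 10⁻⁵) = 588,413,376
N ≈ √588,413,376 ≈ 24,257.2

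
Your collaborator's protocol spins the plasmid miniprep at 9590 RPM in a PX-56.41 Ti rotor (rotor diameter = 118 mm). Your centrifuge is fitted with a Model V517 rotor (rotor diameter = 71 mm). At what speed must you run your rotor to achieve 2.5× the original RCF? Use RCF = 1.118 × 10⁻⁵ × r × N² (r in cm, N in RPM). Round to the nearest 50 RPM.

≈ 19550 RPM

Original rotor: r = 118 mm / 2 = 59 mm = 5.9 cm
RCF_original = 1.118 × 10⁻⁵ × 5.9 × (9590)² = 1.118 × 10⁻⁵ × 5.9 × 91,968,100 ≈ 6,066.4 × g
Target RCF = 2.5 × 6,066.4 ≈ 15,166 × g
Your rotor: r = 71 mm / 2 = 35.5 mm = 3.55 cm
15,166 = 1.118 × 10⁻⁵ × 3.55 × N²
N² = 15,166 / (3.9689 × 10⁻⁵) = 382,120,991
N ≈ √382,120,991 ≈ 19,547.9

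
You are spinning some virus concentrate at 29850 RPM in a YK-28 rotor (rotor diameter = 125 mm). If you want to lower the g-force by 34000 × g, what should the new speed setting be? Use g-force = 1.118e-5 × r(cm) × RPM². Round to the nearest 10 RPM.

20110 RPM

r = 125 mm / 2 = 62.5 mm = 6.25 cm
Current RCF = 1.118 × 10⁻⁵ × 6.25 × (29850)² = 1.118 × 10⁻⁵ × 6.25 × 891,022,500 ≈ 62,260.2 × g
Target RCF = 62,260.2 − 34,000 = 28,260.2 × g
N² = 28,260.2 / (6.9875 × 10⁻⁵) = 404,439,356
N ≈ √404,439,356 ≈ 20,110.7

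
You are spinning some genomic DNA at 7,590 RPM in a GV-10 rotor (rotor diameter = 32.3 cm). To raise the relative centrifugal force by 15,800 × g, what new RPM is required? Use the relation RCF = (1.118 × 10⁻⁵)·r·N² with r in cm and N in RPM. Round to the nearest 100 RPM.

12000 RPM

r = 32.3 / 2 = 16.15 cm
Current RCF = 1.118 × 10⁻⁵ × 16.15 × (7590)² = 1.118 × 10⁻⁵ × 16.15 × 57,608,100 ≈ 10,401.5 × g
Target RCF = 10,401.5 + 15,800 = 26,201.5 × g
N² = 26,201.5 / (18.0557 × 10⁻⁵) = 145,114,839
N ≈ √145,114,839 ≈ 12,046.4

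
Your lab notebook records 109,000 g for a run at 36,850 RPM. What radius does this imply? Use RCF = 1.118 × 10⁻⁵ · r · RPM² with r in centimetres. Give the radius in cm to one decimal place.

≈ 7.2 cm

RCF = 1.118 × 10⁻⁵ × r × N²
109000 = 1.118 × 10⁻⁵ × r × (36850)²
r = 109000 / (1.118 × 10⁻⁵ × 1,357,922,500) = 109000 / 15181.57 ≈ 7.180 cm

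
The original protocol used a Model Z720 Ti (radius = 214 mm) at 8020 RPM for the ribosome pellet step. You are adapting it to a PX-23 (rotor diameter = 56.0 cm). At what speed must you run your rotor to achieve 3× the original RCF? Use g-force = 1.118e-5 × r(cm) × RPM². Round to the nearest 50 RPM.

Original rotor: r = 214 mm = 21.4 cm
RCF_original = 1.118 × 10⁻⁵ × 21.4 × (8020)² = 1.118 × 10⁻⁵ × 21.4 × 64,320,400 ≈ 15,388.8 × g
Target RCF = 3 × 15,388.8 ≈ 46,166.4 × g
Your rotor: r = 56.0 / 2 = 28 cm
46,166.4 = 1.118 × 10⁻⁵ × 28 × N²
N² = 46,166.4 / (31.304 × 10⁻⁵) = 147,477,639
N ≈ √147,477,639 ≈ 12,144.0

12150 RPM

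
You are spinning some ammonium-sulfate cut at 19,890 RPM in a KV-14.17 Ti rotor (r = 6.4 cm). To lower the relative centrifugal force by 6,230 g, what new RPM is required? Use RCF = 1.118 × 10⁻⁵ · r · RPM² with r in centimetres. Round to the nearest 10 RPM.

≈ 17570 RPM

Current RCF = 1.118 × 10⁻⁵ × 6.4 × (19890)² = 1.118 × 10⁻⁵ × 6.4 × 395,612,100 ≈ 28,306.8 × g
Target RCF = 28,306.8 − 6,230 = 22,076.8 × g
N² = 22,076.8 / (7.1552 × 10⁻⁵) = 308,542,039
N ≈ √308,542,039 ≈ 17,565.4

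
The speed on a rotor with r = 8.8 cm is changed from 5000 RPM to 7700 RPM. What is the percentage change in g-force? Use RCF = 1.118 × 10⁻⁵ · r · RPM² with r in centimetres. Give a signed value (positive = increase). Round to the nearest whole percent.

+137%

RCF ∝ N², so the ratio is (7700/5000)² = (1.540000)² = 2.3716.
Change = 2.3716 − 1 = +1.3716 → +137.2%.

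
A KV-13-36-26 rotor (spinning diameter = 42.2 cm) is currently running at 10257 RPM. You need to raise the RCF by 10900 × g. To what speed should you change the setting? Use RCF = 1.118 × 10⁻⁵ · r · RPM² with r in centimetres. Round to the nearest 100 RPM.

r = 42.2 / 2 = 21.1 cm
Current RCF = 1.118 × 10⁻⁵ × 21.1 × (10257)² = 1.118 × 10⁻⁵ × 21.1 × 105,206,049 ≈ 24,817.9 × g
Target RCF = 24,817.9 + 10,900 = 35,717.9 × g
N² = 35,717.9 / (23.5898 × 10⁻⁵) = 151,412,475
N ≈ √151,412,475 ≈ 12,305.0

≈ 12300 RPM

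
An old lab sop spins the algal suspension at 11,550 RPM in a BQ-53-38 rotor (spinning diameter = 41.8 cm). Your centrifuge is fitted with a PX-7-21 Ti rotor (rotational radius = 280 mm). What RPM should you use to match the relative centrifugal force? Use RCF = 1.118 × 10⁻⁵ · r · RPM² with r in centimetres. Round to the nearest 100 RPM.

≈ 10000 RPM

Original rotor: r = 41.8 / 2 = 20.9 cm
RCF = 1.118 × 10⁻⁵ × r × N²
RCF_original = 1.118 × 10⁻⁵ × 20.9 × (11550)² = 1.118 × 10⁻⁵ × 20.9 × 133,402,500 ≈ 31,171.1 × g
Your rotor: r = 280 mm = 28.0 cm
31,171.1 = 1.118 × 10⁻⁵ × 28 × N²
N² = 31,171.1 / (31.304 × 10⁻⁵) = 99,575,454
N ≈ √99,575,454 ≈ 9,978.8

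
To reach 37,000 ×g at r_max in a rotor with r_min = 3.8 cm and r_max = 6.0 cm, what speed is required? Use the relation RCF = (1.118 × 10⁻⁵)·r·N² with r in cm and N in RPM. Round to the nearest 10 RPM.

23490 RPM

Use r_max = 6.0 cm.
37,000 = 1.118 × 10⁻⁵ × 6 × N²
N² = 37,000 / (6.708 × 10⁻⁵) = 551,580,203
N ≈ √551,580,203 ≈ 23,485.7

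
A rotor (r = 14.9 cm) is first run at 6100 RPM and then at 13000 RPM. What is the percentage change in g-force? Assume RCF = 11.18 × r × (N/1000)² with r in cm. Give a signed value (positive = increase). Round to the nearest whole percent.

+354%

RCF ∝ N², so the ratio is (13000/6100)² = (2.131148)² = 4.5418.
Change = 4.5418 − 1 = +3.5418 → +354.2%.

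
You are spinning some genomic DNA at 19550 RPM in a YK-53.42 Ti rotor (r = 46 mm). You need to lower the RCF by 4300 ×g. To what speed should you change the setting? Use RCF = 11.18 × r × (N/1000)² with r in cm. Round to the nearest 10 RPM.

r = 46 mm = 4.6 cm
Current RCF = 11.18 × 4.6 × (19.55)² = 11.18 × 4.6 × 382.2025 ≈ 19,655.9 × g
Target RCF = 19,655.9 − 4,300 = 15,355.9 × g
(N/1000)² = 15,355.9 / 51.428 = 298.5903
N = 1000 × √298.5903 ≈ 17,279.8

≈ 17280 RPM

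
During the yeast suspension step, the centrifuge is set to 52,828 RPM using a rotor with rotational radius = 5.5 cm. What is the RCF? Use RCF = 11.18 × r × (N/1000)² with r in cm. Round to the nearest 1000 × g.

RCF ≈ 172000 × g

RCF = 11.18 × 5.5 × (52.828)² = 11.18 × 5.5 × 2,790.797584 ≈ 171,606.1 × g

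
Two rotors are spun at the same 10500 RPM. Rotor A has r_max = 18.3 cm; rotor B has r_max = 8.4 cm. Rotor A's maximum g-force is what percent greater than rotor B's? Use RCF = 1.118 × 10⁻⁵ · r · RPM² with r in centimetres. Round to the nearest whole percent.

118%

At equal RPM, RCF scales linearly with r: ratio = 18.3 / 8.4 = 2.1786.
So rotor A delivers 117.9% more g-force.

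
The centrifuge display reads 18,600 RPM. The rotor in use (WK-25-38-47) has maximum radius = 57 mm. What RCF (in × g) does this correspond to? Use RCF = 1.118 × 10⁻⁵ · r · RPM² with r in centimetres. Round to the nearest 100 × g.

RCF ≈ 22000 × g

r = 57 mm = 5.7 cm
RCF = 1.118 × 10⁻⁵ × 5.7 × (18600)² = 1.118 × 10⁻⁵ × 5.7 × 345,960,000 ≈ 22,046.6 × g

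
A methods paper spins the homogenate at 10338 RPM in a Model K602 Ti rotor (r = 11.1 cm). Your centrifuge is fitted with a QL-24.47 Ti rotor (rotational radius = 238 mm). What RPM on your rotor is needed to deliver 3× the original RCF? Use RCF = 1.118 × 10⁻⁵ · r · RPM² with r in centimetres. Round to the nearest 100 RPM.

12200 RPM

RCF_original = 1.118 × 10⁻⁵ × 11.1 × (10338)² = 1.118 × 10⁻⁵ × 11.1 × 106,874,244 ≈ 13,262.9 × g
Target RCF = 3 × 13,262.9 ≈ 39,788.7 × g
Your rotor: r = 238 mm = 23.8 cm
39,788.7 = 1.118 × 10⁻⁵ × 23.8 × N²
N² = 39,788.7 / (26.6084 × 10⁻⁵) = 149,534,358
N ≈ √149,534,358 ≈ 12,228.4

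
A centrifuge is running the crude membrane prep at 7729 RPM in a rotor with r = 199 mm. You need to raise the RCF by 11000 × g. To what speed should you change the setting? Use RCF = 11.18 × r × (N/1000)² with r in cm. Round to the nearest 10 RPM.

N₂ ≈ 10450 RPM

r = 199 mm = 19.9 cm
Current RCF = 11.18 × 19.9 × (7.729)² = 11.18 × 19.9 × 59.737441 ≈ 13,290.5 × g
Target RCF = 13,290.5 + 11,000 = 24,290.5 × g
(N/1000)² = 24,290.5 / 222.482 = 109.1796
N = 1000 × √109.1796 ≈ 10,448.9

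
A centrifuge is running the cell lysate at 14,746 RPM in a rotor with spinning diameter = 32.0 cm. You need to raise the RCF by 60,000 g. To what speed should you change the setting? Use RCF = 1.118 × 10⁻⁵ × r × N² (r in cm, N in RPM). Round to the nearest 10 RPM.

r = 32.0 / 2 = 16 cm
Current RCF = 1.118 × 10⁻⁵ × 16 × (14746)² = 1.118 × 10⁻⁵ × 16 × 217,444,516 ≈ 38,896.5 × g
Target RCF = 38,896.5 + 60,000 = 98,896.5 × g
N² = 98,896.5 / (17.888 × 10⁻⁵) = 552,865,049
N ≈ √552,865,049 ≈ 23,513.1

23510 RPM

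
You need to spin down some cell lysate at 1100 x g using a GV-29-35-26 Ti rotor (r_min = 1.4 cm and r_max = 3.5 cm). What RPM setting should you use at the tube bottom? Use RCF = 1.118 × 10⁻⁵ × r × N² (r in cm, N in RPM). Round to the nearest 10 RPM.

5300 RPM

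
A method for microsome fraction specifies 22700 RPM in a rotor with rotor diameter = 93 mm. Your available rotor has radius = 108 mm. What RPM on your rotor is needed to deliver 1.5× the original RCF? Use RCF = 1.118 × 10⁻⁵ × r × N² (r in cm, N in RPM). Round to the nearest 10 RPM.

≈ 18240 RPM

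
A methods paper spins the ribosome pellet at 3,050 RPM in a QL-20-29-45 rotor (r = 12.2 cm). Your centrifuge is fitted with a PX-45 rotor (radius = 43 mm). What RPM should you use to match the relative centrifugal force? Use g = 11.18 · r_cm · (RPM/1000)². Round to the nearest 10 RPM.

RCF_original = 11.18 × 12.2 × (3.05)² = 11.18 × 12.2 × 9.3025 ≈ 1,268.8 × g
Your rotor: r = 43 mm = 4.3 cm
1,268.8 = 11.18 × 4.3 × (N/1000)²
(N/1000)² = 1,268.8 / 48.074 = 26.39264
N = 1000 × √26.39264 ≈ 5,137.4

≈ 5140 RPM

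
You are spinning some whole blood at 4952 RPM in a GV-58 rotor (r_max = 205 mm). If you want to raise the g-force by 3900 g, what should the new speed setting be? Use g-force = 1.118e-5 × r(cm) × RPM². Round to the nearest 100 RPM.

N₂ ≈ 6400 RPM

r = 205 mm = 20.5 cm
Current RCF = 1.118 × 10⁻⁵ × 20.5 × (4952)² = 1.118 × 10⁻⁵ × 20.5 × 24,522,304 ≈ 5,620.3 × g
Target RCF = 5,620.3 + 3,900 = 9,520.3 × g
N² = 9,520.3 / (22.919 × 10⁻⁵) = 41,538,898
N ≈ √41,538,898 ≈ 6,445.1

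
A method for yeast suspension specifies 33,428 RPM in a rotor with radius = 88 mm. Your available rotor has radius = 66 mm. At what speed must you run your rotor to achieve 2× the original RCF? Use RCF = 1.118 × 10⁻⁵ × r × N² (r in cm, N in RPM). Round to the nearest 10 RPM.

Original rotor: r = 88 mm = 8.8 cm
RCF_original = 1.118 × 10⁻⁵ × 8.8 × (33428)² = 1.118 × 10⁻⁵ × 8.8 × 1,117,431,184 ≈ 109,937.3 × g
Target RCF = 2 × 109,937.3 ≈ 219,874.6 × g
Your rotor: r = 66 mm = 6.6 cm
219,874.6 = 1.118 × 10⁻⁵ × 6.6 × N²
N² = 219,874.6 / (7.3788 × 10⁻⁵) = 2,979,815,146
N ≈ √2,979,815,146 ≈ 54,587.7

54590 RPM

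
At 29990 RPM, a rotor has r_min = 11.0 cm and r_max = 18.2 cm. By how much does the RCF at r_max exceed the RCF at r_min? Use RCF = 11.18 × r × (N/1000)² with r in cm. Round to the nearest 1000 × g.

RCF_max = 11.18 × 18.2 × (29.99)² = 11.18 × 18.2 × 899.4001 ≈ 183,006.3 × g
RCF_min = 11.18 × 11 × (29.99)² = 11.18 × 11 × 899.4001 ≈ 110,608.2 × g
ΔRCF = 183,006.3 − 110,608.2 = 72,398.1

72000 g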